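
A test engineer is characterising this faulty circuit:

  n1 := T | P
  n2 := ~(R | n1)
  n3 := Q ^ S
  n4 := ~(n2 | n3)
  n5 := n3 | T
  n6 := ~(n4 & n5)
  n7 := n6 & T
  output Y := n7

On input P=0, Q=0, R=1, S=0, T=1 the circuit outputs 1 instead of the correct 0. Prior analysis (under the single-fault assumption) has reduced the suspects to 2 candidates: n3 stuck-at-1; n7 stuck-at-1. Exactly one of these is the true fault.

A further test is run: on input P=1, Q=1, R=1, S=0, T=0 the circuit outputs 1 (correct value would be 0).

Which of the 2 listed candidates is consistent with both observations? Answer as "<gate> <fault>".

Evaluate each candidate on input P=1, Q=1, R=1, S=0, T=0:
  n3 stuck-at-1: n1=1, n2=0, n3=1 [stuck-at-1], n4=0, n5=1, n6=1, n7=0 → 0 — eliminated
  n7 stuck-at-1: n1=1, n2=0, n3=1, n4=0, n5=1, n6=1, n7=1 [stuck-at-1] → 1 — matches
Only n7 stuck-at-1 reproduces the observed 1.

n7 stuck-at-1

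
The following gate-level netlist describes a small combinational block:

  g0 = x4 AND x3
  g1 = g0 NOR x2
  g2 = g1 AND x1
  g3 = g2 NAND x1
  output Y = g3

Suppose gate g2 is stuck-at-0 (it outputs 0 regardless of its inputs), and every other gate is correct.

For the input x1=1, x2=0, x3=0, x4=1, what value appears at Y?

Propagate with g2 forced: g0=0, g1=1, g2=0 [stuck-at-0], g3=1.
So Y = 1. (Without the fault it would be 0.)

1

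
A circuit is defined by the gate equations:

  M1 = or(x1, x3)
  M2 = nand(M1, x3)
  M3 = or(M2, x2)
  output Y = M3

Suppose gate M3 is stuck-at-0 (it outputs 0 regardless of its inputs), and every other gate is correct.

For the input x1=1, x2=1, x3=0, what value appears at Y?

Propagate with M3 forced: M1=1, M2=1, M3=0 [stuck-at-0].
So Y = 0. (Without the fault it would be 1.)

0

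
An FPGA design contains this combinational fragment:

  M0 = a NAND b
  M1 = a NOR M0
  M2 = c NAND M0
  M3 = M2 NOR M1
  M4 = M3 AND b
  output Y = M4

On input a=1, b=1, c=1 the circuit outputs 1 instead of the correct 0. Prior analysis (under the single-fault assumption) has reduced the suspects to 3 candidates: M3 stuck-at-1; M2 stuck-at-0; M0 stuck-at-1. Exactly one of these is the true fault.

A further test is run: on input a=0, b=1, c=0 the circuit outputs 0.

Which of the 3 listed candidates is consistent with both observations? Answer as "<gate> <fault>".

M0 stuck-at-1

Evaluate each candidate on input a=0, b=1, c=0:
  M3 stuck-at-1: M0=1, M1=0, M2=1, M3=1 [stuck-at-1], M4=1 → 1 — eliminated
  M2 stuck-at-0: M0=1, M1=0, M2=0 [stuck-at-0], M3=1, M4=1 → 1 — eliminated
  M0 stuck-at-1: M0=1 [stuck-at-1], M1=0, M2=1, M3=0, M4=0 → 0 — matches
Only M0 stuck-at-1 reproduces the observed 0.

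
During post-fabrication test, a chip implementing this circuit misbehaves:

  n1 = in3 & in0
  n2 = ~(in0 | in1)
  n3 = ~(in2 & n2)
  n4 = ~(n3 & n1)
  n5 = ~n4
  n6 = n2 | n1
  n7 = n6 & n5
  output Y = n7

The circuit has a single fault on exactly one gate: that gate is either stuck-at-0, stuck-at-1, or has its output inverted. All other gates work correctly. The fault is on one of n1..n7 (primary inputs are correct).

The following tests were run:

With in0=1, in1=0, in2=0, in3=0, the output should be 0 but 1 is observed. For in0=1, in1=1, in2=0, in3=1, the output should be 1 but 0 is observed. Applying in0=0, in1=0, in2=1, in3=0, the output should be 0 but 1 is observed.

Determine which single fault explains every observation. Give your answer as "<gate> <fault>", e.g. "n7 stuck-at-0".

n7 inverted output

Fault-free values for test 1 (in0=1, in1=0, in2=0, in3=0): n1=0, n2=0, n3=1, n4=1, n5=0, n6=0, n7=0, giving Y=0. Observed 1.
Test 1: faults giving observed 1 are {n1 stuck-at-1, n1 inverted output, n7 stuck-at-1, n7 inverted output}.
Test 2 (in0=1, in1=1, in2=0, in3=1): fault-free n1=1, n2=0, n3=1, n4=0, n5=1, n6=1, n7=1 → 1; observed 0. Eliminates n1 stuck-at-1, n7 stuck-at-1.
Test 3 (in0=0, in1=0, in2=1, in3=0): fault-free n1=0, n2=1, n3=0, n4=1, n5=0, n6=1, n7=0 → 0; observed 1. Eliminates n1 inverted output.
Only n7 inverted output is consistent with every test.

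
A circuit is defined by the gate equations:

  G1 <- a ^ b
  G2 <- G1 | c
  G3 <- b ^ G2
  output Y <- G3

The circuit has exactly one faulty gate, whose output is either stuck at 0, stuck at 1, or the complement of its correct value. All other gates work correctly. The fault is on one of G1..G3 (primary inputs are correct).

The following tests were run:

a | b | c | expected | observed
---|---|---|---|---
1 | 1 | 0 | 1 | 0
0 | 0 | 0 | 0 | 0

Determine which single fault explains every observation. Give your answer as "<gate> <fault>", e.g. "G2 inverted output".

Fault-free values for test 1 (a=1, b=1, c=0): G1=0, G2=0, G3=1, giving Y=1. Observed 0.
Test 1: faults giving observed 0 are {G1 stuck-at-1, G1 inverted output, G2 stuck-at-1, G2 inverted output, G3 stuck-at-0, G3 inverted output}.
Test 2 (a=0, b=0, c=0): fault-free G1=0, G2=0, G3=0 → 0; observed 0. Eliminates G1 stuck-at-1, G1 inverted output, G2 stuck-at-1, G2 inverted output, G3 inverted output.
Only G3 stuck-at-0 is consistent with every test.

G3 stuck-at-0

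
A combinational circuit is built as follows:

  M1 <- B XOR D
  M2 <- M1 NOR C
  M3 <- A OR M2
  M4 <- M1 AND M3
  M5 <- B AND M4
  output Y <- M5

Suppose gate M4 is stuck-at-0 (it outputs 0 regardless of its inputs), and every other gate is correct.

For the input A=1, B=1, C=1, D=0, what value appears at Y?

Propagate with M4 forced: M1=1, M2=0, M3=1, M4=0 [stuck-at-0], M5=0.
So Y = 0. (Without the fault it would be 1.)

0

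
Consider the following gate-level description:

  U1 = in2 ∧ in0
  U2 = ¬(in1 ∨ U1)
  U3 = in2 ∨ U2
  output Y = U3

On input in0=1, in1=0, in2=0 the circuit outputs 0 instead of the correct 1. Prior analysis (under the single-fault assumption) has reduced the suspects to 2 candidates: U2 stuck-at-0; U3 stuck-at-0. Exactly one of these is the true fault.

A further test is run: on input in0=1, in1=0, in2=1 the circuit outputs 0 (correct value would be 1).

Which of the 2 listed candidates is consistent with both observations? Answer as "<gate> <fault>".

U3 stuck-at-0

Evaluate each candidate on input in0=1, in1=0, in2=1:
  U2 stuck-at-0: U1=1, U2=0 [stuck-at-0], U3=1 → 1 — eliminated
  U3 stuck-at-0: U1=1, U2=0, U3=0 [stuck-at-0] → 0 — matches
Only U3 stuck-at-0 reproduces the observed 0.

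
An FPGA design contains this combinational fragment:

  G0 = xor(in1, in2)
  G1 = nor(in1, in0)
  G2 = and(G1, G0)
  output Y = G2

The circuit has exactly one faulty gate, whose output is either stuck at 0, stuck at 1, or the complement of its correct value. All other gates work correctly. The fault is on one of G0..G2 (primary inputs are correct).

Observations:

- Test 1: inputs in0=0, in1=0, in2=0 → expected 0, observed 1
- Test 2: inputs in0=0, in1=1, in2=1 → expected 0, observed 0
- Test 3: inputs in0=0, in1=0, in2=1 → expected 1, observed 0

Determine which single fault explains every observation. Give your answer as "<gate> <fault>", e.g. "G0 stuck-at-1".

G0 inverted output

Fault-free values for test 1 (in0=0, in1=0, in2=0): G0=0, G1=1, G2=0, giving Y=0. Observed 1.
Test 1: faults giving observed 1 are {G0 stuck-at-1, G0 inverted output, G2 stuck-at-1, G2 inverted output}.
Test 2 (in0=0, in1=1, in2=1): fault-free G0=0, G1=0, G2=0 → 0; observed 0. Eliminates G2 stuck-at-1, G2 inverted output.
Test 3 (in0=0, in1=0, in2=1): fault-free G0=1, G1=1, G2=1 → 1; observed 0. Eliminates G0 stuck-at-1.
Only G0 inverted output is consistent with every test.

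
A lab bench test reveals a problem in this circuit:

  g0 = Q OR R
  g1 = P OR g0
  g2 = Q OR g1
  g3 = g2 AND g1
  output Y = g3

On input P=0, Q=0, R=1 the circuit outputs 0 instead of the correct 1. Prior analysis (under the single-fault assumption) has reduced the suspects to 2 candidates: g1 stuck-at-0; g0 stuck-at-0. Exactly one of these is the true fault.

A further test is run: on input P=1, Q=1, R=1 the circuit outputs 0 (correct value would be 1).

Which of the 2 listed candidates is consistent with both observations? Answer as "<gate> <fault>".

Evaluate each candidate on input P=1, Q=1, R=1:
  g1 stuck-at-0: g0=1, g1=0 [stuck-at-0], g2=1, g3=0 → 0 — matches
  g0 stuck-at-0: g0=0 [stuck-at-0], g1=1, g2=1, g3=1 → 1 — eliminated
Only g1 stuck-at-0 reproduces the observed 0.

g1 stuck-at-0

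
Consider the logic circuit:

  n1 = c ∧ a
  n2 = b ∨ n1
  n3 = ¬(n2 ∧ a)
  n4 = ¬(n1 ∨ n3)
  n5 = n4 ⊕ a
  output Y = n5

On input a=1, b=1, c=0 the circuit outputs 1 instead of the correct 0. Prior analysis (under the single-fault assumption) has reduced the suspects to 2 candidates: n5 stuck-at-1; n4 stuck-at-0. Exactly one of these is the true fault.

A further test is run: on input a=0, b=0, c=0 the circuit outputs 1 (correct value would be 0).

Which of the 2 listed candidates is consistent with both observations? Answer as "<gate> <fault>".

n5 stuck-at-1

Evaluate each candidate on input a=0, b=0, c=0:
  n5 stuck-at-1: n1=0, n2=0, n3=1, n4=0, n5=1 [stuck-at-1] → 1 — matches
  n4 stuck-at-0: n1=0, n2=0, n3=1, n4=0 [stuck-at-0], n5=0 → 0 — eliminated
Only n5 stuck-at-1 reproduces the observed 1.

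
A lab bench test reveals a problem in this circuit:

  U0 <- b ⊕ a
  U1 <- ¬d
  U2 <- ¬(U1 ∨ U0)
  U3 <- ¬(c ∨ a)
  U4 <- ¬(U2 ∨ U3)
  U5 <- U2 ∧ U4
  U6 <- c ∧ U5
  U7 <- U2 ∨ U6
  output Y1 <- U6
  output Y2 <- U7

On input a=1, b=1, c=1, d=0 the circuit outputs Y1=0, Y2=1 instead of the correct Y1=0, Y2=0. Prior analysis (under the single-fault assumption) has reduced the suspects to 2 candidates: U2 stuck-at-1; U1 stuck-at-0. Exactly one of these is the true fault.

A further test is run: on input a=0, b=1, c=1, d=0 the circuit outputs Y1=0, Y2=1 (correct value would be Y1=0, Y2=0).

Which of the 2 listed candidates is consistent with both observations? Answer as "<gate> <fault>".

Evaluate each candidate on input a=0, b=1, c=1, d=0:
  U2 stuck-at-1: U0=1, U1=1, U2=1 [stuck-at-1], U3=0, U4=0, U5=0, U6=0, U7=1 → Y1=0, Y2=1 — matches
  U1 stuck-at-0: U0=1, U1=0 [stuck-at-0], U2=0, U3=0, U4=1, U5=0, U6=0, U7=0 → Y1=0, Y2=0 — eliminated
Only U2 stuck-at-1 reproduces the observed Y1=0, Y2=1.

U2 stuck-at-1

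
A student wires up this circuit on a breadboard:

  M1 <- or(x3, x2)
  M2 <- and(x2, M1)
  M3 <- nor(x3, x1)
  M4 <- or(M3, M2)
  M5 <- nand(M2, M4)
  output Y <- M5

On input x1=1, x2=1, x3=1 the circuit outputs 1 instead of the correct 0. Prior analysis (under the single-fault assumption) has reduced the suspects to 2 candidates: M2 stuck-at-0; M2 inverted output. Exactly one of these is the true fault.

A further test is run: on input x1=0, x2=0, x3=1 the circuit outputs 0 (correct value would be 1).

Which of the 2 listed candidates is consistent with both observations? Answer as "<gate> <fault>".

Evaluate each candidate on input x1=0, x2=0, x3=1:
  M2 stuck-at-0: M1=1, M2=0 [stuck-at-0], M3=0, M4=0, M5=1 → 1 — eliminated
  M2 inverted output: M1=1, M2=1 [inverted output], M3=0, M4=1, M5=0 → 0 — matches
Only M2 inverted output reproduces the observed 0.

M2 inverted output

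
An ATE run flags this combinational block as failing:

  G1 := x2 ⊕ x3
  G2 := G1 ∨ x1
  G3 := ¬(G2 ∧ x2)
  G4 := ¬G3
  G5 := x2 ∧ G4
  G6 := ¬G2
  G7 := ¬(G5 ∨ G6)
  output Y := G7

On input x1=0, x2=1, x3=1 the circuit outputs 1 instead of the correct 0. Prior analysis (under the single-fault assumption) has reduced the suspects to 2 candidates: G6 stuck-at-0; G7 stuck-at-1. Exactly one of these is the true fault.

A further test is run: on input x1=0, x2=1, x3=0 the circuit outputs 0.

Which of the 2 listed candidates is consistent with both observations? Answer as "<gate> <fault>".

G6 stuck-at-0

Evaluate each candidate on input x1=0, x2=1, x3=0:
  G6 stuck-at-0: G1=1, G2=1, G3=0, G4=1, G5=1, G6=0 [stuck-at-0], G7=0 → 0 — matches
  G7 stuck-at-1: G1=1, G2=1, G3=0, G4=1, G5=1, G6=0, G7=1 [stuck-at-1] → 1 — eliminated
Only G6 stuck-at-0 reproduces the observed 0.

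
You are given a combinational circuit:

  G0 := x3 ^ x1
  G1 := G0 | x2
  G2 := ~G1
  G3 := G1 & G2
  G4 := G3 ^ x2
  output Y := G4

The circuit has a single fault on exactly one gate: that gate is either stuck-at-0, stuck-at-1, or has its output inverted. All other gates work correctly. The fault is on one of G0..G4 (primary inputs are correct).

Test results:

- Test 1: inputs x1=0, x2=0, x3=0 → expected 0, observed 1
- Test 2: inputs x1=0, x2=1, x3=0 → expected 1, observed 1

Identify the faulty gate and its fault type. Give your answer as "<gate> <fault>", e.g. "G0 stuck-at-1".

G4 stuck-at-1

Fault-free values for test 1 (x1=0, x2=0, x3=0): G0=0, G1=0, G2=1, G3=0, G4=0, giving Y=0. Observed 1.
Test 1: faults giving observed 1 are {G3 stuck-at-1, G3 inverted output, G4 stuck-at-1, G4 inverted output}.
Test 2 (x1=0, x2=1, x3=0): fault-free G0=0, G1=1, G2=0, G3=0, G4=1 → 1; observed 1. Eliminates G3 stuck-at-1, G3 inverted output, G4 inverted output.
Only G4 stuck-at-1 is consistent with every test.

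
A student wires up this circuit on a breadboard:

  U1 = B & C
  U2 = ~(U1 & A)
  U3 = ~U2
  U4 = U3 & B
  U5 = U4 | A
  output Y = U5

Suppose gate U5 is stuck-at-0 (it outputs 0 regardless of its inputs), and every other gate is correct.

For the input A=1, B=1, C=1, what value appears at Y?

Propagate with U5 forced: U1=1, U2=0, U3=1, U4=1, U5=0 [stuck-at-0].
So Y = 0. (Without the fault it would be 1.)

0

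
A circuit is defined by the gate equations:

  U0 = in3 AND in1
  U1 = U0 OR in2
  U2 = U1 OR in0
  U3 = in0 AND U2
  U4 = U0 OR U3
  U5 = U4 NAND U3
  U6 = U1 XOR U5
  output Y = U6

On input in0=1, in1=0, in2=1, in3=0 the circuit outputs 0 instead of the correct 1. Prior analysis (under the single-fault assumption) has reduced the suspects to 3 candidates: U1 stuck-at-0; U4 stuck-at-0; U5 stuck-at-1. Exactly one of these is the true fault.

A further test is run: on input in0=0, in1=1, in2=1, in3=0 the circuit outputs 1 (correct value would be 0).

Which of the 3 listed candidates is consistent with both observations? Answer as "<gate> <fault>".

Evaluate each candidate on input in0=0, in1=1, in2=1, in3=0:
  U1 stuck-at-0: U0=0, U1=0 [stuck-at-0], U2=0, U3=0, U4=0, U5=1, U6=1 → 1 — matches
  U4 stuck-at-0: U0=0, U1=1, U2=1, U3=0, U4=0 [stuck-at-0], U5=1, U6=0 → 0 — eliminated
  U5 stuck-at-1: U0=0, U1=1, U2=1, U3=0, U4=0, U5=1 [stuck-at-1], U6=0 → 0 — eliminated
Only U1 stuck-at-0 reproduces the observed 1.

U1 stuck-at-0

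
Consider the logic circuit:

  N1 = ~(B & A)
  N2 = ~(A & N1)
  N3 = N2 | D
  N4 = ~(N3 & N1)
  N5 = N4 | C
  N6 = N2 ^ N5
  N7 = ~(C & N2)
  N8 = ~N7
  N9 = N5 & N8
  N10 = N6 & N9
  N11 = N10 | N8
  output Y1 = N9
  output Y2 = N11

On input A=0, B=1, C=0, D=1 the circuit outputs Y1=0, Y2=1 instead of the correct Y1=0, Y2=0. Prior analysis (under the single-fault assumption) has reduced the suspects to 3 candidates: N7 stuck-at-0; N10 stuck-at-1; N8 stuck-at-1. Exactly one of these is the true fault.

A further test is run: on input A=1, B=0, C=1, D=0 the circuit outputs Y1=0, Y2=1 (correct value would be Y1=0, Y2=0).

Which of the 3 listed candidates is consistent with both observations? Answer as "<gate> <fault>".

Evaluate each candidate on input A=1, B=0, C=1, D=0:
  N7 stuck-at-0: N1=1, N2=0, N3=0, N4=1, N5=1, N6=1, N7=0 [stuck-at-0], N8=1, N9=1, N10=1, N11=1 → Y1=1, Y2=1 — eliminated
  N10 stuck-at-1: N1=1, N2=0, N3=0, N4=1, N5=1, N6=1, N7=1, N8=0, N9=0, N10=1 [stuck-at-1], N11=1 → Y1=0, Y2=1 — matches
  N8 stuck-at-1: N1=1, N2=0, N3=0, N4=1, N5=1, N6=1, N7=1, N8=1 [stuck-at-1], N9=1, N10=1, N11=1 → Y1=1, Y2=1 — eliminated
Only N10 stuck-at-1 reproduces the observed Y1=0, Y2=1.

N10 stuck-at-1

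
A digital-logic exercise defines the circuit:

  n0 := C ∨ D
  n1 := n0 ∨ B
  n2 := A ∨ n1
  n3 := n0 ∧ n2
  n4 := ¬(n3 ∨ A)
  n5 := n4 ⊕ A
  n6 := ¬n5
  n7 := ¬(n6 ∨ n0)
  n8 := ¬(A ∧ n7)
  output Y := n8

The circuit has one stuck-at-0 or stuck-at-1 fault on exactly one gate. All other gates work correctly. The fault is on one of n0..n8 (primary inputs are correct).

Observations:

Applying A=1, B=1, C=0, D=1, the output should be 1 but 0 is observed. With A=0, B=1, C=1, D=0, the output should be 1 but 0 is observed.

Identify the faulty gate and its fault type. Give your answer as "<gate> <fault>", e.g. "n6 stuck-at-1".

Fault-free values for test 1 (A=1, B=1, C=0, D=1): n0=1, n1=1, n2=1, n3=1, n4=0, n5=1, n6=0, n7=0, n8=1, giving Y=1. Observed 0.
Test 1: faults giving observed 0 are {n0 stuck-at-0, n7 stuck-at-1, n8 stuck-at-0}.
Test 2 (A=0, B=1, C=1, D=0): fault-free n0=1, n1=1, n2=1, n3=1, n4=0, n5=0, n6=1, n7=0, n8=1 → 1; observed 0. Eliminates n0 stuck-at-0, n7 stuck-at-1.
Only n8 stuck-at-0 is consistent with every test.

n8 stuck-at-0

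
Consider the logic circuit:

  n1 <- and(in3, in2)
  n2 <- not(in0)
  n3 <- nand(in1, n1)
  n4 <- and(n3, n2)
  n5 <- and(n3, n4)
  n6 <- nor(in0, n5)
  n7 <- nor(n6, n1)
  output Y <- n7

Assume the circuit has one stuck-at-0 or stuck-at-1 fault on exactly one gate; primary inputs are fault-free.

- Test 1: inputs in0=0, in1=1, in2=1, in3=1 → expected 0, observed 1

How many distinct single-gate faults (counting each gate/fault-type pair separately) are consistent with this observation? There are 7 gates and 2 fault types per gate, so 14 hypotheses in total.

Fault-free: n1=1, n2=1, n3=0, n4=0, n5=0, n6=1, n7=0 → 0. Observed 1.
  n1 stuck-at-0: output 1 ✓
  n1 stuck-at-1: output 0 ✗
  n2 stuck-at-0: output 0 ✗
  n2 stuck-at-1: output 0 ✗
  n3 stuck-at-0: output 0 ✗
  n3 stuck-at-1: output 0 ✗
  n4 stuck-at-0: output 0 ✗
  n4 stuck-at-1: output 0 ✗
  n5 stuck-at-0: output 0 ✗
  n5 stuck-at-1: output 0 ✗
  n6 stuck-at-0: output 0 ✗
  n6 stuck-at-1: output 0 ✗
  n7 stuck-at-0: output 0 ✗
  n7 stuck-at-1: output 1 ✓
Consistent faults: {n1 stuck-at-0, n7 stuck-at-1} — 2 in all.

2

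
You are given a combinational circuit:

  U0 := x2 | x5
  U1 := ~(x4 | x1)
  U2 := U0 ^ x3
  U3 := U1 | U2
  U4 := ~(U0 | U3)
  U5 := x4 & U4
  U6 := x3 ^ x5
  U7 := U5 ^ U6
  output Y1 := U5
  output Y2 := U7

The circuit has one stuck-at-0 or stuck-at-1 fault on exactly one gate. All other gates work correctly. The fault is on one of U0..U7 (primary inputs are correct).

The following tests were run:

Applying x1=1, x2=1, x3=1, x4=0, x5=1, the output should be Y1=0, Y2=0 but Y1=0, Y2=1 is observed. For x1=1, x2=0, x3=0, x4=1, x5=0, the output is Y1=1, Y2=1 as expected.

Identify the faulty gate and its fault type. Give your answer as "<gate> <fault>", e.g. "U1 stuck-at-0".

Fault-free values for test 1 (x1=1, x2=1, x3=1, x4=0, x5=1): U0=1, U1=0, U2=0, U3=0, U4=0, U5=0, U6=0, U7=0, giving Y1=0, Y2=0. Observed Y1=0, Y2=1.
Test 1: faults giving observed Y1=0, Y2=1 are {U6 stuck-at-1, U7 stuck-at-1}.
Test 2 (x1=1, x2=0, x3=0, x4=1, x5=0): fault-free U0=0, U1=0, U2=0, U3=0, U4=1, U5=1, U6=0, U7=1 → Y1=1, Y2=1; observed Y1=1, Y2=1. Eliminates U6 stuck-at-1.
Only U7 stuck-at-1 is consistent with every test.

U7 stuck-at-1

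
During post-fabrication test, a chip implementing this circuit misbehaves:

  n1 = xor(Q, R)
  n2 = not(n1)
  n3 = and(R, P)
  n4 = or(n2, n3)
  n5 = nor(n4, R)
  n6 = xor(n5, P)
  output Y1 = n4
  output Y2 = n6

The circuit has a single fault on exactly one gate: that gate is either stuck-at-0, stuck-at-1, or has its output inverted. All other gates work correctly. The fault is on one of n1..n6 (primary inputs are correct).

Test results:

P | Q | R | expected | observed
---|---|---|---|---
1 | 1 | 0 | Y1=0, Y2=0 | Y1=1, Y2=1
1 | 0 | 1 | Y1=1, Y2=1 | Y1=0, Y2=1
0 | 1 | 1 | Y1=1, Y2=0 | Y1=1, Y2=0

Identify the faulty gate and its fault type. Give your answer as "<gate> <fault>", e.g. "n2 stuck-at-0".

n3 inverted output

Fault-free values for test 1 (P=1, Q=1, R=0): n1=1, n2=0, n3=0, n4=0, n5=1, n6=0, giving Y1=0, Y2=0. Observed Y1=1, Y2=1.
Test 1: faults giving observed Y1=1, Y2=1 are {n1 stuck-at-0, n1 inverted output, n2 stuck-at-1, n2 inverted output, n3 stuck-at-1, n3 inverted output, n4 stuck-at-1, n4 inverted output}.
Test 2 (P=1, Q=0, R=1): fault-free n1=1, n2=0, n3=1, n4=1, n5=0, n6=1 → Y1=1, Y2=1; observed Y1=0, Y2=1. Eliminates n1 stuck-at-0, n1 inverted output, n2 stuck-at-1, n2 inverted output, n3 stuck-at-1, n4 stuck-at-1.
Test 3 (P=0, Q=1, R=1): fault-free n1=0, n2=1, n3=0, n4=1, n5=0, n6=0 → Y1=1, Y2=0; observed Y1=1, Y2=0. Eliminates n4 inverted output.
Only n3 inverted output is consistent with every test.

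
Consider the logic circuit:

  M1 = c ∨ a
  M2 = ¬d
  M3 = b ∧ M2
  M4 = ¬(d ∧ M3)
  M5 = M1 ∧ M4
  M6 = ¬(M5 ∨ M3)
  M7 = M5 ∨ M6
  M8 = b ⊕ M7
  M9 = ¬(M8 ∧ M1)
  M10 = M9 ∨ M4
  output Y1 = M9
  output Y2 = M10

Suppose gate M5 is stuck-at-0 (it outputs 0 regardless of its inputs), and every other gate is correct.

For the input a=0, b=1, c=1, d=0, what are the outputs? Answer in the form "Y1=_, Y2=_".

Propagate with M5 forced: M1=1, M2=1, M3=1, M4=1, M5=0 [stuck-at-0], M6=0, M7=0, M8=1, M9=0, M10=1.
So the outputs are Y1=0, Y2=1. (Without the fault they would be Y1=1, Y2=1.)

Y1=0, Y2=1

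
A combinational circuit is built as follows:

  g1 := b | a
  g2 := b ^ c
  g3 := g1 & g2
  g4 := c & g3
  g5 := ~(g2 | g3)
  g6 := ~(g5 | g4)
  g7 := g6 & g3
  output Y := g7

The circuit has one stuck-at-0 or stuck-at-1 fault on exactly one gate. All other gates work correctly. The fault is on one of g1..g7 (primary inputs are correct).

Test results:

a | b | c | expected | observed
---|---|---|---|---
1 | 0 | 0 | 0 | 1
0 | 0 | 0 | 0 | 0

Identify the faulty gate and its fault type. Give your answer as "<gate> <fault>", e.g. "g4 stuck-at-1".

g2 stuck-at-1

Fault-free values for test 1 (a=1, b=0, c=0): g1=1, g2=0, g3=0, g4=0, g5=1, g6=0, g7=0, giving Y=0. Observed 1.
Test 1: faults giving observed 1 are {g2 stuck-at-1, g3 stuck-at-1, g7 stuck-at-1}.
Test 2 (a=0, b=0, c=0): fault-free g1=0, g2=0, g3=0, g4=0, g5=1, g6=0, g7=0 → 0; observed 0. Eliminates g3 stuck-at-1, g7 stuck-at-1.
Only g2 stuck-at-1 is consistent with every test.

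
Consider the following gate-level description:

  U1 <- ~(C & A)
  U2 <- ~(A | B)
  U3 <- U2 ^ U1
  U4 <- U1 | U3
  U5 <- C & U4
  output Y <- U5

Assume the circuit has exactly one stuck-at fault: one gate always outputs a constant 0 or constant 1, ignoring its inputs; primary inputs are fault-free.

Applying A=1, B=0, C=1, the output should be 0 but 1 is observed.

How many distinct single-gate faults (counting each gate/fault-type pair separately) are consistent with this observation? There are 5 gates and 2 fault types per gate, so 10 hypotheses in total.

5

Fault-free: U1=0, U2=0, U3=0, U4=0, U5=0 → 0. Observed 1.
  U1 stuck-at-0: output 0 ✗
  U1 stuck-at-1: output 1 ✓
  U2 stuck-at-0: output 0 ✗
  U2 stuck-at-1: output 1 ✓
  U3 stuck-at-0: output 0 ✗
  U3 stuck-at-1: output 1 ✓
  U4 stuck-at-0: output 0 ✗
  U4 stuck-at-1: output 1 ✓
  U5 stuck-at-0: output 0 ✗
  U5 stuck-at-1: output 1 ✓
Consistent faults: {U1 stuck-at-1, U2 stuck-at-1, U3 stuck-at-1, U4 stuck-at-1, U5 stuck-at-1} — 5 in all.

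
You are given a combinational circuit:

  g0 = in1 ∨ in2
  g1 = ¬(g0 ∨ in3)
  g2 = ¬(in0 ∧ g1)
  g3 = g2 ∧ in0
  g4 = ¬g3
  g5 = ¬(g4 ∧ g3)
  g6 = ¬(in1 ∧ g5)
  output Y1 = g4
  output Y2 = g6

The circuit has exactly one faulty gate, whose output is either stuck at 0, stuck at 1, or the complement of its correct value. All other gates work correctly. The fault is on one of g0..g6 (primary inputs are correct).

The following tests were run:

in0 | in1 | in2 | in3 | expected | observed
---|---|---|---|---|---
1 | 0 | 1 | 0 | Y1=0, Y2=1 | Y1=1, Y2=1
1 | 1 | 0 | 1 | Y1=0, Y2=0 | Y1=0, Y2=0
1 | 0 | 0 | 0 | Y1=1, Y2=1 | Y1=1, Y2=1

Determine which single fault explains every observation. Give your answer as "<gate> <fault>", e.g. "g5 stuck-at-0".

Fault-free values for test 1 (in0=1, in1=0, in2=1, in3=0): g0=1, g1=0, g2=1, g3=1, g4=0, g5=1, g6=1, giving Y1=0, Y2=1. Observed Y1=1, Y2=1.
Test 1: faults giving observed Y1=1, Y2=1 are {g0 stuck-at-0, g0 inverted output, g1 stuck-at-1, g1 inverted output, g2 stuck-at-0, g2 inverted output, g3 stuck-at-0, g3 inverted output, g4 stuck-at-1, g4 inverted output}.
Test 2 (in0=1, in1=1, in2=0, in3=1): fault-free g0=1, g1=0, g2=1, g3=1, g4=0, g5=1, g6=0 → Y1=0, Y2=0; observed Y1=0, Y2=0. Eliminates g1 stuck-at-1, g1 inverted output, g2 stuck-at-0, g2 inverted output, g3 stuck-at-0, g3 inverted output, g4 stuck-at-1, g4 inverted output.
Test 3 (in0=1, in1=0, in2=0, in3=0): fault-free g0=0, g1=1, g2=0, g3=0, g4=1, g5=1, g6=1 → Y1=1, Y2=1; observed Y1=1, Y2=1. Eliminates g0 inverted output.
Only g0 stuck-at-0 is consistent with every test.

g0 stuck-at-0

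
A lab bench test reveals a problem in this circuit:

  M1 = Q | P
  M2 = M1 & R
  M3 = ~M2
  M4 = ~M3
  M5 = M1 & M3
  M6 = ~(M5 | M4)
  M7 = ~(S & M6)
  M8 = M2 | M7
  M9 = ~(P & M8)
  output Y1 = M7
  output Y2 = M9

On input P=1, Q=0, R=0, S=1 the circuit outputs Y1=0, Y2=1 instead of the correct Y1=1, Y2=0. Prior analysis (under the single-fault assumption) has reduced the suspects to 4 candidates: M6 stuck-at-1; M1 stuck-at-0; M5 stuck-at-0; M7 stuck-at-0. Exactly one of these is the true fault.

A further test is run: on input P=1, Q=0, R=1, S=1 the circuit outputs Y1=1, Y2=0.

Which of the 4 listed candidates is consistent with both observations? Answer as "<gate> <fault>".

M5 stuck-at-0

Evaluate each candidate on input P=1, Q=0, R=1, S=1:
  M6 stuck-at-1: M1=1, M2=1, M3=0, M4=1, M5=0, M6=1 [stuck-at-1], M7=0, M8=1, M9=0 → Y1=0, Y2=0 — eliminated
  M1 stuck-at-0: M1=0 [stuck-at-0], M2=0, M3=1, M4=0, M5=0, M6=1, M7=0, M8=0, M9=1 → Y1=0, Y2=1 — eliminated
  M5 stuck-at-0: M1=1, M2=1, M3=0, M4=1, M5=0 [stuck-at-0], M6=0, M7=1, M8=1, M9=0 → Y1=1, Y2=0 — matches
  M7 stuck-at-0: M1=1, M2=1, M3=0, M4=1, M5=0, M6=0, M7=0 [stuck-at-0], M8=1, M9=0 → Y1=0, Y2=0 — eliminated
Only M5 stuck-at-0 reproduces the observed Y1=1, Y2=0.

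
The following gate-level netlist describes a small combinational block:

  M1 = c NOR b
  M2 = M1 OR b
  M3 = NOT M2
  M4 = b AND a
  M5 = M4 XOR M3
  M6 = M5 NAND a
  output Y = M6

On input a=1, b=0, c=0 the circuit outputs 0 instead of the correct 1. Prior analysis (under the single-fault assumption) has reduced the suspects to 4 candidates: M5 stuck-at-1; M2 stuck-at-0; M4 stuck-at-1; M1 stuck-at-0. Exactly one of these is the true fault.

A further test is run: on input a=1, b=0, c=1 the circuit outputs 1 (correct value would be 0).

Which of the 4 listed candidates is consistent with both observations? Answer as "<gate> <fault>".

Evaluate each candidate on input a=1, b=0, c=1:
  M5 stuck-at-1: M1=0, M2=0, M3=1, M4=0, M5=1 [stuck-at-1], M6=0 → 0 — eliminated
  M2 stuck-at-0: M1=0, M2=0 [stuck-at-0], M3=1, M4=0, M5=1, M6=0 → 0 — eliminated
  M4 stuck-at-1: M1=0, M2=0, M3=1, M4=1 [stuck-at-1], M5=0, M6=1 → 1 — matches
  M1 stuck-at-0: M1=0 [stuck-at-0], M2=0, M3=1, M4=0, M5=1, M6=0 → 0 — eliminated
Only M4 stuck-at-1 reproduces the observed 1.

M4 stuck-at-1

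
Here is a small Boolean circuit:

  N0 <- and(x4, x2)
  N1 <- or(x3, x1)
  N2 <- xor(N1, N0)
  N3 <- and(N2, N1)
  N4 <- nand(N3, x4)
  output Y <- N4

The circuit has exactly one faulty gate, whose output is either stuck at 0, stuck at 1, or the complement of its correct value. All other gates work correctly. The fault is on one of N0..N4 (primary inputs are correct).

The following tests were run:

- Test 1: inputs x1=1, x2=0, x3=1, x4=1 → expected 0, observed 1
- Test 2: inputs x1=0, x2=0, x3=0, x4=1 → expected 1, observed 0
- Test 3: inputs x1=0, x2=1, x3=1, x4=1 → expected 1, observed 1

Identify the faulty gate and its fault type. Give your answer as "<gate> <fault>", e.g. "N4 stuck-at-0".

N1 inverted output

Fault-free values for test 1 (x1=1, x2=0, x3=1, x4=1): N0=0, N1=1, N2=1, N3=1, N4=0, giving Y=0. Observed 1.
Test 1: faults giving observed 1 are {N0 stuck-at-1, N0 inverted output, N1 stuck-at-0, N1 inverted output, N2 stuck-at-0, N2 inverted output, N3 stuck-at-0, N3 inverted output, N4 stuck-at-1, N4 inverted output}.
Test 2 (x1=0, x2=0, x3=0, x4=1): fault-free N0=0, N1=0, N2=0, N3=0, N4=1 → 1; observed 0. Eliminates N0 stuck-at-1, N0 inverted output, N1 stuck-at-0, N2 stuck-at-0, N2 inverted output, N3 stuck-at-0, N4 stuck-at-1.
Test 3 (x1=0, x2=1, x3=1, x4=1): fault-free N0=1, N1=1, N2=0, N3=0, N4=1 → 1; observed 1. Eliminates N3 inverted output, N4 inverted output.
Only N1 inverted output is consistent with every test.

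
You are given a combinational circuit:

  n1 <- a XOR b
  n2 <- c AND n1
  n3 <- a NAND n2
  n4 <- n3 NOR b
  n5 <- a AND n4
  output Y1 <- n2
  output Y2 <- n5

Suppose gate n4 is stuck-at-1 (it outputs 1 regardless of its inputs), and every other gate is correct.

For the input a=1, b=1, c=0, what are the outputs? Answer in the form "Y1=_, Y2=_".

Y1=0, Y2=1

Propagate with n4 forced: n1=0, n2=0, n3=1, n4=1 [stuck-at-1], n5=1.
So the outputs are Y1=0, Y2=1. (Without the fault they would be Y1=0, Y2=0.)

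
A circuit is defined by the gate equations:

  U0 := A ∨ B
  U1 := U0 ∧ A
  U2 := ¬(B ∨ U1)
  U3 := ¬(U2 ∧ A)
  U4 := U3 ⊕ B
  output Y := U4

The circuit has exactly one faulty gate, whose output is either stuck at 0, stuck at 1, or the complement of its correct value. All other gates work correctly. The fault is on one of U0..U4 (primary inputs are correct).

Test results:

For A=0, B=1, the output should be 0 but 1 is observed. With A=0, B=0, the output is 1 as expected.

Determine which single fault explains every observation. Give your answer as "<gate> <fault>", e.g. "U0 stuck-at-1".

Fault-free values for test 1 (A=0, B=1): U0=1, U1=0, U2=0, U3=1, U4=0, giving Y=0. Observed 1.
Test 1: faults giving observed 1 are {U3 stuck-at-0, U3 inverted output, U4 stuck-at-1, U4 inverted output}.
Test 2 (A=0, B=0): fault-free U0=0, U1=0, U2=1, U3=1, U4=1 → 1; observed 1. Eliminates U3 stuck-at-0, U3 inverted output, U4 inverted output.
Only U4 stuck-at-1 is consistent with every test.

U4 stuck-at-1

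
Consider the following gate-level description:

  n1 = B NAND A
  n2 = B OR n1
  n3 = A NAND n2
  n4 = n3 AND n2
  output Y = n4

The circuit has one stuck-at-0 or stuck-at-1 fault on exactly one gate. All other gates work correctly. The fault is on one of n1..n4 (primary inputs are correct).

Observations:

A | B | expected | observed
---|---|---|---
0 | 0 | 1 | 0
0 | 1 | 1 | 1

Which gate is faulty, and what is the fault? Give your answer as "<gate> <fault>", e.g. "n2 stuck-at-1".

n1 stuck-at-0

Fault-free values for test 1 (A=0, B=0): n1=1, n2=1, n3=1, n4=1, giving Y=1. Observed 0.
Test 1: faults giving observed 0 are {n1 stuck-at-0, n2 stuck-at-0, n3 stuck-at-0, n4 stuck-at-0}.
Test 2 (A=0, B=1): fault-free n1=1, n2=1, n3=1, n4=1 → 1; observed 1. Eliminates n2 stuck-at-0, n3 stuck-at-0, n4 stuck-at-0.
Only n1 stuck-at-0 is consistent with every test.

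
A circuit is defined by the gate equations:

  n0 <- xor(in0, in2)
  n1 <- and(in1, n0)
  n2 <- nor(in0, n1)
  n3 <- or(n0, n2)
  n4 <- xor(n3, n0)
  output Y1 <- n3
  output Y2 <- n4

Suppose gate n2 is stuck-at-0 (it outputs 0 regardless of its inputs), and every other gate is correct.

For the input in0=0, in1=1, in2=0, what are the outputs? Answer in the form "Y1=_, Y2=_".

Y1=0, Y2=0

Propagate with n2 forced: n0=0, n1=0, n2=0 [stuck-at-0], n3=0, n4=0.
So the outputs are Y1=0, Y2=0. (Without the fault they would be Y1=1, Y2=1.)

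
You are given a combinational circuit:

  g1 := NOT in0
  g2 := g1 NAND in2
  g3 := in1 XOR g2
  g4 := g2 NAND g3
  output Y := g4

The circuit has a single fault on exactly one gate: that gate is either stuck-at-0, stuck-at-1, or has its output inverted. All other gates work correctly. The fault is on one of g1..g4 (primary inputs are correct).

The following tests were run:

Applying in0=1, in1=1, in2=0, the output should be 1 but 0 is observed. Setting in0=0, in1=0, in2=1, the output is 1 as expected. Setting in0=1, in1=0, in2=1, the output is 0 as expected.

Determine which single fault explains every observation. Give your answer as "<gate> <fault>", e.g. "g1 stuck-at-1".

g3 stuck-at-1

Fault-free values for test 1 (in0=1, in1=1, in2=0): g1=0, g2=1, g3=0, g4=1, giving Y=1. Observed 0.
Test 1: faults giving observed 0 are {g3 stuck-at-1, g3 inverted output, g4 stuck-at-0, g4 inverted output}.
Test 2 (in0=0, in1=0, in2=1): fault-free g1=1, g2=0, g3=0, g4=1 → 1; observed 1. Eliminates g4 stuck-at-0, g4 inverted output.
Test 3 (in0=1, in1=0, in2=1): fault-free g1=0, g2=1, g3=1, g4=0 → 0; observed 0. Eliminates g3 inverted output.
Only g3 stuck-at-1 is consistent with every test.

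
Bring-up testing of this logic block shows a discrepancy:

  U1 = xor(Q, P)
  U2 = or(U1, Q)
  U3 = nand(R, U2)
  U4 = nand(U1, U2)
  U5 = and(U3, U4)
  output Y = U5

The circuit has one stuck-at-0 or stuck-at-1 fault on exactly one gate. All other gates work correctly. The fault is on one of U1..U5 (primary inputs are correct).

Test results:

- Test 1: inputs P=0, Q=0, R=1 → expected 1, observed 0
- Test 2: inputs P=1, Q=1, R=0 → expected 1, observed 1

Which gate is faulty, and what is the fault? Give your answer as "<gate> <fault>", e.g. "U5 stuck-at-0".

Fault-free values for test 1 (P=0, Q=0, R=1): U1=0, U2=0, U3=1, U4=1, U5=1, giving Y=1. Observed 0.
Test 1: faults giving observed 0 are {U1 stuck-at-1, U2 stuck-at-1, U3 stuck-at-0, U4 stuck-at-0, U5 stuck-at-0}.
Test 2 (P=1, Q=1, R=0): fault-free U1=0, U2=1, U3=1, U4=1, U5=1 → 1; observed 1. Eliminates U1 stuck-at-1, U3 stuck-at-0, U4 stuck-at-0, U5 stuck-at-0.
Only U2 stuck-at-1 is consistent with every test.

U2 stuck-at-1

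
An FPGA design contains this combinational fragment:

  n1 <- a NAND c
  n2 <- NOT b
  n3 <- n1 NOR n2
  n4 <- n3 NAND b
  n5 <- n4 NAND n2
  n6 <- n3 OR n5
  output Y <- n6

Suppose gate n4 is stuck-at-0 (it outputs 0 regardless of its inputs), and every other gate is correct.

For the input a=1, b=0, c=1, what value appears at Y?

1

Propagate with n4 forced: n1=0, n2=1, n3=0, n4=0 [stuck-at-0], n5=1, n6=1.
So Y = 1. (Without the fault it would be 0.)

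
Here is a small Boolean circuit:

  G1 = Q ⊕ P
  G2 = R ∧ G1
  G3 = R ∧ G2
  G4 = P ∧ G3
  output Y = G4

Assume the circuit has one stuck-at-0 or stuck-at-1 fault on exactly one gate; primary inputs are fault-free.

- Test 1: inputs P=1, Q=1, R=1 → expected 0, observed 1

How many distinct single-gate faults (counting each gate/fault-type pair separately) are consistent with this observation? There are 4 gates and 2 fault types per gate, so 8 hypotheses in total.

Fault-free: G1=0, G2=0, G3=0, G4=0 → 0. Observed 1.
  G1 stuck-at-0: output 0 ✗
  G1 stuck-at-1: output 1 ✓
  G2 stuck-at-0: output 0 ✗
  G2 stuck-at-1: output 1 ✓
  G3 stuck-at-0: output 0 ✗
  G3 stuck-at-1: output 1 ✓
  G4 stuck-at-0: output 0 ✗
  G4 stuck-at-1: output 1 ✓
Consistent faults: {G1 stuck-at-1, G2 stuck-at-1, G3 stuck-at-1, G4 stuck-at-1} — 4 in all.

4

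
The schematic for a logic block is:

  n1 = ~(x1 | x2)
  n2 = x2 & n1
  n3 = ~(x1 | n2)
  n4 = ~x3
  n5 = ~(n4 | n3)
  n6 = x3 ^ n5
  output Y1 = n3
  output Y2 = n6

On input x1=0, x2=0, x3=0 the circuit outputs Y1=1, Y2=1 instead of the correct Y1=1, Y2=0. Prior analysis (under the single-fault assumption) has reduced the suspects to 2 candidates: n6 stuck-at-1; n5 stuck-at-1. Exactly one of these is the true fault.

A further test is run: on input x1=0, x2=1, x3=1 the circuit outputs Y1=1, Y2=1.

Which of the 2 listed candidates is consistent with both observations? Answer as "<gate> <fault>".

n6 stuck-at-1

Evaluate each candidate on input x1=0, x2=1, x3=1:
  n6 stuck-at-1: n1=0, n2=0, n3=1, n4=0, n5=0, n6=1 [stuck-at-1] → Y1=1, Y2=1 — matches
  n5 stuck-at-1: n1=0, n2=0, n3=1, n4=0, n5=1 [stuck-at-1], n6=0 → Y1=1, Y2=0 — eliminated
Only n6 stuck-at-1 reproduces the observed Y1=1, Y2=1.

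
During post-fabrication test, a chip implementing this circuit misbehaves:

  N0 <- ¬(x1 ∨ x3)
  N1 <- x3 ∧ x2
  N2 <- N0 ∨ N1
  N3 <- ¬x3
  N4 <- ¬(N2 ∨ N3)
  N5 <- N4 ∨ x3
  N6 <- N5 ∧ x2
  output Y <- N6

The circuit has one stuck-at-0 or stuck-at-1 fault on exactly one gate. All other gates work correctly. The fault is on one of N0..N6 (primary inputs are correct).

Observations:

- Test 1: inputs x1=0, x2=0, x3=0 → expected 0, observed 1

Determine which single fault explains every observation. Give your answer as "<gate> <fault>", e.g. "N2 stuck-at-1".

N6 stuck-at-1

Fault-free values for test 1 (x1=0, x2=0, x3=0): N0=1, N1=0, N2=1, N3=1, N4=0, N5=0, N6=0, giving Y=0. Observed 1.
Test 1: faults giving observed 1 are {N6 stuck-at-1}.
Only N6 stuck-at-1 is consistent with every test.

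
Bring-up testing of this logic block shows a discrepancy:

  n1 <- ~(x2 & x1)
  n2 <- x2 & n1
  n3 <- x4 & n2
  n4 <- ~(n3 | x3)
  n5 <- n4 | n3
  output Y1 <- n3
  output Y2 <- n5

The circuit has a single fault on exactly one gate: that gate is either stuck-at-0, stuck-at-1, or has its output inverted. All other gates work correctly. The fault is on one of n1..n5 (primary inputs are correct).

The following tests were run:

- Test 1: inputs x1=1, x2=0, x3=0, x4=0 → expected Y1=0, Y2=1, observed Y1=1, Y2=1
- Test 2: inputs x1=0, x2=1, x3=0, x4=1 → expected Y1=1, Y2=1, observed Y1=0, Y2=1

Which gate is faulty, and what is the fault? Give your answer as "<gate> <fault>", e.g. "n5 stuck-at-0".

n3 inverted output

Fault-free values for test 1 (x1=1, x2=0, x3=0, x4=0): n1=1, n2=0, n3=0, n4=1, n5=1, giving Y1=0, Y2=1. Observed Y1=1, Y2=1.
Test 1: faults giving observed Y1=1, Y2=1 are {n3 stuck-at-1, n3 inverted output}.
Test 2 (x1=0, x2=1, x3=0, x4=1): fault-free n1=1, n2=1, n3=1, n4=0, n5=1 → Y1=1, Y2=1; observed Y1=0, Y2=1. Eliminates n3 stuck-at-1.
Only n3 inverted output is consistent with every test.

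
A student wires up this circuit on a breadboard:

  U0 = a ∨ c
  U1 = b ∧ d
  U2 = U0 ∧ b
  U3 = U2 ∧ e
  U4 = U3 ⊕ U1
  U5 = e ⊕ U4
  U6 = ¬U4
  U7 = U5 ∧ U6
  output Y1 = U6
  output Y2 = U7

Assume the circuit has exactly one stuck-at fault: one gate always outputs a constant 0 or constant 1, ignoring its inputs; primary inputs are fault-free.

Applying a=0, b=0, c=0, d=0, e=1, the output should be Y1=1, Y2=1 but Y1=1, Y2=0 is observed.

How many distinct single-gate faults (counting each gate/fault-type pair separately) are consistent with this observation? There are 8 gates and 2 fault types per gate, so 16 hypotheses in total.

2

Fault-free: U0=0, U1=0, U2=0, U3=0, U4=0, U5=1, U6=1, U7=1 → Y1=1, Y2=1. Observed Y1=1, Y2=0.
  U0: none of the 2 fault types match ✗
  U1: none of the 2 fault types match ✗
  U2: none of the 2 fault types match ✗
  U3: none of the 2 fault types match ✗
  U4: none of the 2 fault types match ✗
  U5: stuck-at-0 ✓; others ✗
  U6: none of the 2 fault types match ✗
  U7: stuck-at-0 ✓; others ✗
Consistent faults: {U5 stuck-at-0, U7 stuck-at-0} — 2 in all.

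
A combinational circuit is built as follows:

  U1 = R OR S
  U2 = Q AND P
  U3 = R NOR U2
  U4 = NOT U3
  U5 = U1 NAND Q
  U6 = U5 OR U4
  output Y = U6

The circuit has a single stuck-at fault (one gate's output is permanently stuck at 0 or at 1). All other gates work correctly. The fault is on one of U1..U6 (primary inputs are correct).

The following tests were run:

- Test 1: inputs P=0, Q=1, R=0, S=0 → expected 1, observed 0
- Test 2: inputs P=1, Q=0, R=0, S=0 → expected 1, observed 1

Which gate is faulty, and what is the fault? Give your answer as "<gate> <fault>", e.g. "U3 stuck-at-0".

Fault-free values for test 1 (P=0, Q=1, R=0, S=0): U1=0, U2=0, U3=1, U4=0, U5=1, U6=1, giving Y=1. Observed 0.
Test 1: faults giving observed 0 are {U1 stuck-at-1, U5 stuck-at-0, U6 stuck-at-0}.
Test 2 (P=1, Q=0, R=0, S=0): fault-free U1=0, U2=0, U3=1, U4=0, U5=1, U6=1 → 1; observed 1. Eliminates U5 stuck-at-0, U6 stuck-at-0.
Only U1 stuck-at-1 is consistent with every test.

U1 stuck-at-1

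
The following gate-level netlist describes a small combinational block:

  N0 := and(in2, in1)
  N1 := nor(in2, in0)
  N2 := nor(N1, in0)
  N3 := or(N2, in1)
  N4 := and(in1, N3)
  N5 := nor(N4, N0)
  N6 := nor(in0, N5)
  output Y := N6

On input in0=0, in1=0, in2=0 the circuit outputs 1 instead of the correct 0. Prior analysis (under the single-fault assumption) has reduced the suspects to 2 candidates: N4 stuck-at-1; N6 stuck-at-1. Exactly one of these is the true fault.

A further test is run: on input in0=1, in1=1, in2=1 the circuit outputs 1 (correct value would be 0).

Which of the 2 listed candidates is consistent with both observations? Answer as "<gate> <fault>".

N6 stuck-at-1

Evaluate each candidate on input in0=1, in1=1, in2=1:
  N4 stuck-at-1: N0=1, N1=0, N2=0, N3=1, N4=1 [stuck-at-1], N5=0, N6=0 → 0 — eliminated
  N6 stuck-at-1: N0=1, N1=0, N2=0, N3=1, N4=1, N5=0, N6=1 [stuck-at-1] → 1 — matches
Only N6 stuck-at-1 reproduces the observed 1.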